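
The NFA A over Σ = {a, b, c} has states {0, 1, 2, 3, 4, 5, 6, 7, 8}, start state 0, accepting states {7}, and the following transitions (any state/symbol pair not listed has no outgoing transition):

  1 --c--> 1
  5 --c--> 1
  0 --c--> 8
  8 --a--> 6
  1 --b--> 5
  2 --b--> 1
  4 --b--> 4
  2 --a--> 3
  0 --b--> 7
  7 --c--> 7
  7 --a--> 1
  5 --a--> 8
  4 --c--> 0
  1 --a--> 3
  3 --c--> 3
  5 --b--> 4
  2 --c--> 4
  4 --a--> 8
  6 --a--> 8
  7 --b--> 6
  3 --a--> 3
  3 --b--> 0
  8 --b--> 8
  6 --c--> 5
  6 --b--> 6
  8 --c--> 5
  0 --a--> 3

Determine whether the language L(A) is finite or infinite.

infinite

State 8 is reachable from the start and can reach an accepting state, and it lies on the cycle 8 → 8.
Traversing that cycle any number of times yields accepted strings of unbounded length, so the language is infinite.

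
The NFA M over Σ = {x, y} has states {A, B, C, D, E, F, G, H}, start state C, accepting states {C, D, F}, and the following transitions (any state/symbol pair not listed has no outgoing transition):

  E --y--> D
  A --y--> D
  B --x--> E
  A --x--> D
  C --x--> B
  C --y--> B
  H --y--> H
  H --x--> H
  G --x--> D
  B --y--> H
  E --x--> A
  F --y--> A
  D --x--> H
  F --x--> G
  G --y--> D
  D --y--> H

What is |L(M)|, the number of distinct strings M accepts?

7

The useful subgraph on states {A, B, C, D, E} is acyclic, so L(M) is finite; the longest accepting path visits 5 useful states, giving maximum string length 4.
Counting accepting paths from C by length: 1 of length 0, 2 of length 3, 4 of length 4. Total 7.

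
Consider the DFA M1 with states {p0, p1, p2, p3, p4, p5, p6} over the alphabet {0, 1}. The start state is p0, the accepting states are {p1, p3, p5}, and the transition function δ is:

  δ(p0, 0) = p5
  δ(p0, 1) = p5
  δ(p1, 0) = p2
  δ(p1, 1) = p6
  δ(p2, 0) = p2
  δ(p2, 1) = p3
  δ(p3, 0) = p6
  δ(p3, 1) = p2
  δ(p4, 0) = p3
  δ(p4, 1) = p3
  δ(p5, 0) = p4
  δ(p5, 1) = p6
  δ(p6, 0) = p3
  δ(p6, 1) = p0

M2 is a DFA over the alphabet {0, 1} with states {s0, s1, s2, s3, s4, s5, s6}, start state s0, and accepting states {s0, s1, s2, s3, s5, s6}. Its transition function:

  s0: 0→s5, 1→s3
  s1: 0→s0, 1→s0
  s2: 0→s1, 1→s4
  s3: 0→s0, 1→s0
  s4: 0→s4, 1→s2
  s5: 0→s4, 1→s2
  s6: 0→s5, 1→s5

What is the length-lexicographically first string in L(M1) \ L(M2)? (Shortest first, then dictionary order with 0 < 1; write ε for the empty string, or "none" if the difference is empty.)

The string 000 is accepted by M1 but not by M2.
No shorter string lies in the difference, and 000 is the lexicographically first length-3 string in L(M1) \ L(M2).

000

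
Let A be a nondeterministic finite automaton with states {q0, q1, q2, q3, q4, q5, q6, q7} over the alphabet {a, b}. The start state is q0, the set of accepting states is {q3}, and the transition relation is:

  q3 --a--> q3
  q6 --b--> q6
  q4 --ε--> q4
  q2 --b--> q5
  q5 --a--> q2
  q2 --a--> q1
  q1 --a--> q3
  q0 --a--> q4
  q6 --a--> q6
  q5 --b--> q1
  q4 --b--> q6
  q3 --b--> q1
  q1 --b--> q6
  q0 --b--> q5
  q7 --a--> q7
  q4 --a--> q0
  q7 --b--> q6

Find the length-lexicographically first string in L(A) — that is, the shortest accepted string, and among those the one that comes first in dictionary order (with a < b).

bba

A breadth-first search from q0 reaches an accepting state first via the path q0 → q5 → q1 → q3 on input bba.
No string of length < 3 is accepted (BFS exhausts all shorter strings without reaching an accepting state), and bba is the lexicographically least accepting string of length 3.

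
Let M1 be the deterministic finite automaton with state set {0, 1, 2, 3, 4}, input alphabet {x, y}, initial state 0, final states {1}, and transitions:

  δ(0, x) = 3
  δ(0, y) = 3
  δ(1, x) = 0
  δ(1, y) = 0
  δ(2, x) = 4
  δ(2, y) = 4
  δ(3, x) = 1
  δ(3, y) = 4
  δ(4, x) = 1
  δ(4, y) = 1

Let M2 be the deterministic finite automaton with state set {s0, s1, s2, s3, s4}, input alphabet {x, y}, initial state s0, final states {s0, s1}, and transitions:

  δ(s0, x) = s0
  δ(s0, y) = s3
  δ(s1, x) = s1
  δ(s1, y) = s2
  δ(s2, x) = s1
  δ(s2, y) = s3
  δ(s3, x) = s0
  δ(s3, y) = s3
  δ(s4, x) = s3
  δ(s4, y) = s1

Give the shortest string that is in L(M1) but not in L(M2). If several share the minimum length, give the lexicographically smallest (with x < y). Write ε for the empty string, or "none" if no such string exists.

xyy

The string xyy is accepted by M1 but not by M2.
No shorter string lies in the difference, and xyy is the lexicographically first length-3 string in L(M1) \ L(M2).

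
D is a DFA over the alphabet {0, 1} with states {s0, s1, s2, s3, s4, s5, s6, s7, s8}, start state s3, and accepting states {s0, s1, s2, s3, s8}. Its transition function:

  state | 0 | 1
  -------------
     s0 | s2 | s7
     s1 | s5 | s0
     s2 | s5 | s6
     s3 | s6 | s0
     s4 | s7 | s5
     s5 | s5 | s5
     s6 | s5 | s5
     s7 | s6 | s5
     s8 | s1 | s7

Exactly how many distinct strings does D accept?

The useful subgraph on states {s0, s2, s3} is acyclic, so L(D) is finite; the longest accepting path visits 3 useful states, giving maximum string length 2.
Counting accepting paths from s3 by length: 1 of length 0, 1 of length 1, 1 of length 2. Total 3.

3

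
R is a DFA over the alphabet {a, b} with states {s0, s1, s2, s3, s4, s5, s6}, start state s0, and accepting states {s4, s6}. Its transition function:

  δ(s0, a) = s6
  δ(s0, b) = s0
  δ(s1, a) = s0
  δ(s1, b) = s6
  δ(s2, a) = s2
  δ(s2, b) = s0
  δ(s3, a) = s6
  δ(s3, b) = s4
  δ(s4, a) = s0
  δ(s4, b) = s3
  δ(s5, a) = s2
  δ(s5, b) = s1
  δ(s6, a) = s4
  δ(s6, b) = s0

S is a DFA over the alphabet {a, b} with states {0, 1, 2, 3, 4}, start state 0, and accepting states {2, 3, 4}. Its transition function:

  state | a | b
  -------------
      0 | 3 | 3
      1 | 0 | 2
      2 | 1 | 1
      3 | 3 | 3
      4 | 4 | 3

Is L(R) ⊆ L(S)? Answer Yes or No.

Yes

Exploring the product automaton R × S from the start pair (s0, 0), following both machines on each input symbol, reaches 5 state pairs: (s0, 0), (s6, 3), (s0, 3), (s4, 3), (s3, 3).
R accepts in {s4, s6} and S accepts in {2, 3, 4}. The reachable pairs whose R-component is accepting are (s6, 3), (s4, 3); in each of them the S-component is accepting too, so the product for L(R) \ L(S) (R-component accepting, S-component rejecting) has no reachable accepting pair and the difference is empty.
Hence every string in L(R) is also in L(S).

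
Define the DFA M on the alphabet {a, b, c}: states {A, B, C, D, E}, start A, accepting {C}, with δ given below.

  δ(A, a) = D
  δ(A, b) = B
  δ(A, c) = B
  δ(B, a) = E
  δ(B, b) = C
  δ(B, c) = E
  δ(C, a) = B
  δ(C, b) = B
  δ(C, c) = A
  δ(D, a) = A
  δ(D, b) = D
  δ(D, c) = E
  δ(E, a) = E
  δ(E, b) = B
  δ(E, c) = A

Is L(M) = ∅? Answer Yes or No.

The string bb is accepted: the run A → B → C ends in the accepting state C.
Since at least one string is accepted, L(M) is not empty.

No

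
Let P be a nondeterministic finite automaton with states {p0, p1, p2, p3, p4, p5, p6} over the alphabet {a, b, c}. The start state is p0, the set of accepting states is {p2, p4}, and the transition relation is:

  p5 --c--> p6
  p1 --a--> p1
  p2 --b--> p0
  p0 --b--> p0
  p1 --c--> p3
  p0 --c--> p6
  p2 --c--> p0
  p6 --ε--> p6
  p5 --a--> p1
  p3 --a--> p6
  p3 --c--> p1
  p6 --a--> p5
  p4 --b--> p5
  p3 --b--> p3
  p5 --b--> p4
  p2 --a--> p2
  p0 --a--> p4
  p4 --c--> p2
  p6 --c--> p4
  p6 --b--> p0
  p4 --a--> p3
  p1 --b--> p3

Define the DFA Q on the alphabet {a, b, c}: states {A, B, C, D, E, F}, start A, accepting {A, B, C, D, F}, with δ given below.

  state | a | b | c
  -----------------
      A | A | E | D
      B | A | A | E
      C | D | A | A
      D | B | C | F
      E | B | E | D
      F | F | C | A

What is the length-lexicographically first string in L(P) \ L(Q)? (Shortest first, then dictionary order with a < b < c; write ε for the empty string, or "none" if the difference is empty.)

abb

The string abb is accepted by P but not by Q.
No shorter string lies in the difference, and abb is the lexicographically first length-3 string in L(P) \ L(Q).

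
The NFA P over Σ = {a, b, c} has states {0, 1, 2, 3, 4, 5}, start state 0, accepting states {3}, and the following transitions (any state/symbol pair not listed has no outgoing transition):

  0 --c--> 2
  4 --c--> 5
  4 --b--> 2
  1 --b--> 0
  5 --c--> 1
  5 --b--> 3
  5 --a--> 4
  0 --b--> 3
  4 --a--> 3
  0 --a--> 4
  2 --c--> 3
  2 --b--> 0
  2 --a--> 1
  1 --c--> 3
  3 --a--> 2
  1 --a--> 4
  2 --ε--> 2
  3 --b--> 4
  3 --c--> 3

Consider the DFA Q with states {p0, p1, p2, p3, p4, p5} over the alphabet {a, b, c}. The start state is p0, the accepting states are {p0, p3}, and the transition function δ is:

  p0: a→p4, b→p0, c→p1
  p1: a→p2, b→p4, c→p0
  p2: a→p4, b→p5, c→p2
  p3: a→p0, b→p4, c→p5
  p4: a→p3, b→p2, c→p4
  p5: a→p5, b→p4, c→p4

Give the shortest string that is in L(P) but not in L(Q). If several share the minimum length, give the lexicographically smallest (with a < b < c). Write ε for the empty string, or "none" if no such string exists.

bc

The string bc is accepted by P but not by Q.
No shorter string lies in the difference, and bc is the lexicographically first length-2 string in L(P) \ L(Q).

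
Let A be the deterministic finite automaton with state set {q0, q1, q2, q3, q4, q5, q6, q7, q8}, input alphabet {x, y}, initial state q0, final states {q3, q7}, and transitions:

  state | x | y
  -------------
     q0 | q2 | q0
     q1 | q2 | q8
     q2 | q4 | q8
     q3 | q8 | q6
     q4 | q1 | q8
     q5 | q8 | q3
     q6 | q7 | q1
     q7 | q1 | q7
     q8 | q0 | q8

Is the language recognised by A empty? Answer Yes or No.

Yes

The states reachable from the start state are {q0, q1, q2, q4, q8}.
None of the accepting states {q3, q7} is reachable, so no string is accepted and L(A) = ∅.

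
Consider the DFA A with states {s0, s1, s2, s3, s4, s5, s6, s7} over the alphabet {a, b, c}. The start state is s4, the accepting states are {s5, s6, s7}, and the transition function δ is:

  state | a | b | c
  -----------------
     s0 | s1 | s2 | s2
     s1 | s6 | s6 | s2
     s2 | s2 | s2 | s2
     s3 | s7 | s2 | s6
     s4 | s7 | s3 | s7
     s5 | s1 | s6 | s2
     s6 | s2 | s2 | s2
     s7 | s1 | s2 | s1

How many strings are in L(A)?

The useful subgraph on states {s1, s3, s4, s6, s7} is acyclic, so L(A) is finite; the longest accepting path visits 5 useful states, giving maximum string length 4.
Counting accepting paths from s4 by length: 2 of length 1, 2 of length 2, 8 of length 3, 4 of length 4. Total 16.

16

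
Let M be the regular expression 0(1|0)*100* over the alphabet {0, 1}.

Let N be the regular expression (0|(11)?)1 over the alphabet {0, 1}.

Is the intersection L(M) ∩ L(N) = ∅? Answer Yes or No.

Yes

Converting the expression M to a DFA (subset construction, then merging equivalent states) gives the minimal DFA with states {m0, m1, m2, m3, m4}, start state m0, accepting states {m4} and transitions m0: 0→m1, 1→m2; m1: 0→m1, 1→m3; m2: 0→m2, 1→m2; m3: 0→m4, 1→m3; m4: 0→m4, 1→m3.
Converting the expression N to a DFA (subset construction, then merging equivalent states) gives the minimal DFA with states {n0, n1, n2, n3, n4}, start state n0, accepting states {n2, n4} and transitions n0: 0→n1, 1→n2; n1: 0→n3, 1→n4; n2: 0→n3, 1→n1; n3: 0→n3, 1→n3; n4: 0→n3, 1→n3.
Exploring the product automaton M × N from the start pair (m0, n0), following both machines on each input symbol, reaches 10 state pairs: (m0, n0), (m1, n1), (m2, n2), (m1, n3), (m3, n4), (m2, n3), (m2, n1), (m3, n3), (m4, n3), (m2, n4).
M accepts in {m4} and N accepts in {n2, n4}; no reachable pair has both components accepting, so no string drives both machines to acceptance simultaneously and L(M) ∩ L(N) = ∅.
So no string is accepted by both, and the intersection is empty.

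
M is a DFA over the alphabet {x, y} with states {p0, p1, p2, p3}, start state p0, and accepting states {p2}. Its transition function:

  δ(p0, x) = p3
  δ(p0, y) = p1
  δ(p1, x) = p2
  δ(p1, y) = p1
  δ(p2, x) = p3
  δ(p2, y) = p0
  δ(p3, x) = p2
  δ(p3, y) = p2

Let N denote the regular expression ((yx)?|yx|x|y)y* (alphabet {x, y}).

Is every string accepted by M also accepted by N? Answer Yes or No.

No

The string xx is in L(M) but not in L(N).
So L(M) ⊄ L(N).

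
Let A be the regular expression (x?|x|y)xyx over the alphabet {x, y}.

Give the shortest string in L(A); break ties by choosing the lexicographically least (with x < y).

By inspection of the expression, no string of length less than 3 matches, and xyx is the lexicographically first match of length 3.

xyx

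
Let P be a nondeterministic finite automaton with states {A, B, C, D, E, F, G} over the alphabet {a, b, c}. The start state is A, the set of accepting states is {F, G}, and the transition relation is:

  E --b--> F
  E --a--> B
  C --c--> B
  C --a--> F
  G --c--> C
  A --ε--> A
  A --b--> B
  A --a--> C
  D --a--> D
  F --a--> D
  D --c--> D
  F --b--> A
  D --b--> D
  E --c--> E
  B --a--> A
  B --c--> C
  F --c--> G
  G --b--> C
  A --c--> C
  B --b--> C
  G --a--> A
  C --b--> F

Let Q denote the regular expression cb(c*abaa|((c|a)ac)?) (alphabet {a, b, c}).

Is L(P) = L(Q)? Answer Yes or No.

No

The string aa is accepted by P but rejected by Q.
So L(P) ≠ L(Q).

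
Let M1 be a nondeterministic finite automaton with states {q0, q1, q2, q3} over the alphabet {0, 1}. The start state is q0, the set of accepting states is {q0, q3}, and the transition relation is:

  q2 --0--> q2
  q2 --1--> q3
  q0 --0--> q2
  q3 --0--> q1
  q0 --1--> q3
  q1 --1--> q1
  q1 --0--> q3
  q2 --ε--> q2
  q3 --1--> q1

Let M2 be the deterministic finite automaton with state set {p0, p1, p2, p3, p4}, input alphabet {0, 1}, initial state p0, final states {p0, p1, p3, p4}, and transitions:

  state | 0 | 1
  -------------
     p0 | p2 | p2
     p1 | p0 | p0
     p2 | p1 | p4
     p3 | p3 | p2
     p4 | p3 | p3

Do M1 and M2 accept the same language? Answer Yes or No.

The string 1 is accepted by M1 but rejected by M2.
So L(M1) ≠ L(M2).

No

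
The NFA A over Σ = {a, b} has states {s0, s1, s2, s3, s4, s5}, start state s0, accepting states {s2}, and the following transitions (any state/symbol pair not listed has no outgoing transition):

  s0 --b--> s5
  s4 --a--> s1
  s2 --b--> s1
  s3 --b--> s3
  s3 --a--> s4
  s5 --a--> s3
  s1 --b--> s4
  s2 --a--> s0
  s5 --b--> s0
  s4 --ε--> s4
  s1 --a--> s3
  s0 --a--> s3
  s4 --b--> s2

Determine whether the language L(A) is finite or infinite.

State s3 is reachable from the start and can reach an accepting state, and it lies on the cycle s3 → s3.
Traversing that cycle any number of times yields accepted strings of unbounded length, so the language is infinite.

infinite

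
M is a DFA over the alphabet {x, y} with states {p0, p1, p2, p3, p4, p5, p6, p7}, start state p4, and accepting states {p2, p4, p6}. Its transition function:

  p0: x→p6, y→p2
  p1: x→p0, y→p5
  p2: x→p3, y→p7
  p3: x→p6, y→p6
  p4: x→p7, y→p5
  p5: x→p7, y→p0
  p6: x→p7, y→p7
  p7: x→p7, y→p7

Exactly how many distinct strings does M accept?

5

The useful subgraph on states {p0, p2, p3, p4, p5, p6} is acyclic, so L(M) is finite; the longest accepting path visits 6 useful states, giving maximum string length 5.
Counting accepting paths from p4 by length: 1 of length 0, 2 of length 3, 2 of length 5. Total 5.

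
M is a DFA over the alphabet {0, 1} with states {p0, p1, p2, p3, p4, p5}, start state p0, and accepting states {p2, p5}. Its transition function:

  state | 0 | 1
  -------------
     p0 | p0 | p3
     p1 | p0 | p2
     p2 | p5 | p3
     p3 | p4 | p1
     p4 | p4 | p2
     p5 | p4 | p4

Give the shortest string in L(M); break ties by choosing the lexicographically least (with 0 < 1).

101

A breadth-first search from p0 reaches an accepting state first via the path p0 → p3 → p4 → p2 on input 101.
No string of length < 3 is accepted (BFS exhausts all shorter strings without reaching an accepting state), and 101 is the lexicographically least accepting string of length 3.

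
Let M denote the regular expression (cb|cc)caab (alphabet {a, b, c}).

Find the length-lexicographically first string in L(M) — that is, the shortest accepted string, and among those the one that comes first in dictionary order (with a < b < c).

By inspection of the expression, no string of length less than 6 matches, and cbcaab is the lexicographically first match of length 6.

cbcaab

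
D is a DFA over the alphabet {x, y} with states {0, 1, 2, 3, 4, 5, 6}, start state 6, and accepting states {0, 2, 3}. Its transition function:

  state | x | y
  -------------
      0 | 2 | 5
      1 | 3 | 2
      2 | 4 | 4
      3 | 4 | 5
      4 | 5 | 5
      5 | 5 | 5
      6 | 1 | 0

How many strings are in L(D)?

4

The useful subgraph on states {0, 1, 2, 3, 6} is acyclic, so L(D) is finite; the longest accepting path visits 3 useful states, giving maximum string length 2.
Counting accepting paths from 6 by length: 1 of length 1, 3 of length 2. Total 4.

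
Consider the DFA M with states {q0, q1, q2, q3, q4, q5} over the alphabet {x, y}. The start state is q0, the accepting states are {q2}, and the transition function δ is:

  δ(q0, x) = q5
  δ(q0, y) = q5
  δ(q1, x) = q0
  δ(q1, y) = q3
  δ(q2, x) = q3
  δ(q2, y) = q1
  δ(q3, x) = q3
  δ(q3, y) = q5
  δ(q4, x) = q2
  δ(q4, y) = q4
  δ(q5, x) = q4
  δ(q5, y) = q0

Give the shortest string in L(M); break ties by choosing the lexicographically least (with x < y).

A breadth-first search from q0 reaches an accepting state first via the path q0 → q5 → q4 → q2 on input xxx.
No string of length < 3 is accepted (BFS exhausts all shorter strings without reaching an accepting state), and xxx is the lexicographically least accepting string of length 3.

xxx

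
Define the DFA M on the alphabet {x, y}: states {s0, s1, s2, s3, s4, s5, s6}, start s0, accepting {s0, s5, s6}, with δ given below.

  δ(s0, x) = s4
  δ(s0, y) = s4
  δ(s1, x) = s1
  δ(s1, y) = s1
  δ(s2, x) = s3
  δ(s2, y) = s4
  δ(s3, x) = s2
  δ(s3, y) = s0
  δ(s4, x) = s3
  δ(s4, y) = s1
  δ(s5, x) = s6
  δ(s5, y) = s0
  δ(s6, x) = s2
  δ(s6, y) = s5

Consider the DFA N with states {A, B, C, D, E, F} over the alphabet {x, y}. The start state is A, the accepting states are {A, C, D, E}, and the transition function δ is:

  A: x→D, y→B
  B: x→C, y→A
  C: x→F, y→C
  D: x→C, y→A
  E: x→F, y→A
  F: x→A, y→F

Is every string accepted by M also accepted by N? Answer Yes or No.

No

The string xxxxy is in L(M) but not in L(N).
So L(M) ⊄ L(N).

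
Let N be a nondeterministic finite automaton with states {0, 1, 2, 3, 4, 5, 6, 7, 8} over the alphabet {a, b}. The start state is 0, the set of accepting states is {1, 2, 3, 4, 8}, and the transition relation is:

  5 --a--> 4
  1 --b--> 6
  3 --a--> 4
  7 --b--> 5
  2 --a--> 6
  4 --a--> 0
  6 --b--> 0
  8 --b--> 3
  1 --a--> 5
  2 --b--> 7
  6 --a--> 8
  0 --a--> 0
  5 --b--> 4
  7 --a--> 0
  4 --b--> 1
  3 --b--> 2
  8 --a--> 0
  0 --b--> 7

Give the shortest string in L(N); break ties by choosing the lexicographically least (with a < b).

A breadth-first search from 0 reaches an accepting state first via the path 0 → 7 → 5 → 4 on input bba.
No string of length < 3 is accepted (BFS exhausts all shorter strings without reaching an accepting state), and bba is the lexicographically least accepting string of length 3.

bba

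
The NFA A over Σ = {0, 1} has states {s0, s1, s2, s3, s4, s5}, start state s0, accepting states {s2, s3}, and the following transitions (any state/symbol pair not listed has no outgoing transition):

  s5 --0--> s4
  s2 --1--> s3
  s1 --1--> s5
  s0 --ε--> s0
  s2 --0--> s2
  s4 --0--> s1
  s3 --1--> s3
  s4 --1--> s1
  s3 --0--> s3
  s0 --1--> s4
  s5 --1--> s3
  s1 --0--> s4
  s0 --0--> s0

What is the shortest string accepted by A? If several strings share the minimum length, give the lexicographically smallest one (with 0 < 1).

A breadth-first search from s0 reaches an accepting state first via the path s0 → s4 → s1 → s5 → s3 on input 1011.
No string of length < 4 is accepted (BFS exhausts all shorter strings without reaching an accepting state), and 1011 is the lexicographically least accepting string of length 4.

1011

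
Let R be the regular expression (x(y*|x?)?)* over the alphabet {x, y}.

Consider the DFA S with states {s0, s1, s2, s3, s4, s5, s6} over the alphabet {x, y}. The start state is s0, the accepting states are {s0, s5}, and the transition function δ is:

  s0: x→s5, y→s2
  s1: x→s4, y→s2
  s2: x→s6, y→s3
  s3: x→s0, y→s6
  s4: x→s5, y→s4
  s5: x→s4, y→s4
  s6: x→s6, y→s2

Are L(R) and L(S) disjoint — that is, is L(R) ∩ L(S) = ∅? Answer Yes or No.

No

The empty string ε is accepted by both R and S.
Hence L(R) ∩ L(S) ≠ ∅.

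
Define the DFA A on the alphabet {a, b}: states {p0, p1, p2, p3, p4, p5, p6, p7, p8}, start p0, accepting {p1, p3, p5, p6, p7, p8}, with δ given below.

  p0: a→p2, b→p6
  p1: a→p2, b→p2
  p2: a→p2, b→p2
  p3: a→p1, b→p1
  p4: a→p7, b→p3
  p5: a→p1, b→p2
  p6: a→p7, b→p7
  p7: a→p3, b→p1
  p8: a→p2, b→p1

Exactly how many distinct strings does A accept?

11

The useful subgraph on states {p0, p1, p3, p6, p7} is acyclic, so L(A) is finite; the longest accepting path visits 5 useful states, giving maximum string length 4.
Counting accepting paths from p0 by length: 1 of length 1, 2 of length 2, 4 of length 3, 4 of length 4. Total 11.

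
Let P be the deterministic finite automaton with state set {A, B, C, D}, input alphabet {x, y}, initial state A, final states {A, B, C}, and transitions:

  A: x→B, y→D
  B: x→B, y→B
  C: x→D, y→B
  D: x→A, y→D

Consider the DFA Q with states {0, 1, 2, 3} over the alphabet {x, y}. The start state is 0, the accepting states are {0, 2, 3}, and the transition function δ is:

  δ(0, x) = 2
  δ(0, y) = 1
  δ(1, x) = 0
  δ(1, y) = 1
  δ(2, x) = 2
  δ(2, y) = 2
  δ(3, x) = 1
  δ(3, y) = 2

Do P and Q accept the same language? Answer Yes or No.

Exploring the product automaton P × Q from the start pair (A, 0), following both machines on each input symbol, reaches 3 state pairs: (A, 0), (B, 2), (D, 1).
P accepts in {A, B, C} and Q accepts in {0, 2, 3}. In every reachable pair the two components are either both accepting — (A, 0), (B, 2) — or both non-accepting, so no string is accepted by exactly one of the machines: L(P) \ L(Q) and L(Q) \ L(P) are both empty.
Hence every string is accepted by P iff it is accepted by Q, and the two languages coincide.

Yes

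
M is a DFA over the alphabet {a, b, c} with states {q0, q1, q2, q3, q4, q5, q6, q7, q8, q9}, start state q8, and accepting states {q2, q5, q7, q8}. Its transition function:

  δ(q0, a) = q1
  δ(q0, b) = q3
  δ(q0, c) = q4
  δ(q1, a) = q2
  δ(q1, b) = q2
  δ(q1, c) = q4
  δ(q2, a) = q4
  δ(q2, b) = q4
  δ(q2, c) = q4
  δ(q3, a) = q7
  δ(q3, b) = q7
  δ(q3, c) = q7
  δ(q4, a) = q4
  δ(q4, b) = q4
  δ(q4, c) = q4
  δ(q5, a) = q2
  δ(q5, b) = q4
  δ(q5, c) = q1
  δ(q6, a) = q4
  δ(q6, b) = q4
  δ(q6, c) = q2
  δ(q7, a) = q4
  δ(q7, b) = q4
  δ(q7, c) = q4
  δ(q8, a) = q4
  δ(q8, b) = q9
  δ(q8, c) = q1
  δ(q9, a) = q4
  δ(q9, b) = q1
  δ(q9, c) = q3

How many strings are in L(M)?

8

The useful subgraph on states {q1, q2, q3, q7, q8, q9} is acyclic, so L(M) is finite; the longest accepting path visits 4 useful states, giving maximum string length 3.
Counting accepting paths from q8 by length: 1 of length 0, 2 of length 2, 5 of length 3. Total 8.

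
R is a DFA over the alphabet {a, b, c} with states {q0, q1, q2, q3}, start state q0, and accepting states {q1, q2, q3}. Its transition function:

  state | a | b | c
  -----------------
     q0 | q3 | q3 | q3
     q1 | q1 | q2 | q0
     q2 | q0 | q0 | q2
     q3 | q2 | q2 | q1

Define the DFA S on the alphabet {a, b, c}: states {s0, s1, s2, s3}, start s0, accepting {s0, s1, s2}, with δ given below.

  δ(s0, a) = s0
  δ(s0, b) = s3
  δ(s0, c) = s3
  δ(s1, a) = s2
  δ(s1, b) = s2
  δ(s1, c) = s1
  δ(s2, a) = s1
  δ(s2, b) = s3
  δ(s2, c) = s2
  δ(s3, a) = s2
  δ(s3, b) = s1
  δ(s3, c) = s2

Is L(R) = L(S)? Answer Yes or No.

The string b is accepted by R but rejected by S.
So L(R) ≠ L(S).

No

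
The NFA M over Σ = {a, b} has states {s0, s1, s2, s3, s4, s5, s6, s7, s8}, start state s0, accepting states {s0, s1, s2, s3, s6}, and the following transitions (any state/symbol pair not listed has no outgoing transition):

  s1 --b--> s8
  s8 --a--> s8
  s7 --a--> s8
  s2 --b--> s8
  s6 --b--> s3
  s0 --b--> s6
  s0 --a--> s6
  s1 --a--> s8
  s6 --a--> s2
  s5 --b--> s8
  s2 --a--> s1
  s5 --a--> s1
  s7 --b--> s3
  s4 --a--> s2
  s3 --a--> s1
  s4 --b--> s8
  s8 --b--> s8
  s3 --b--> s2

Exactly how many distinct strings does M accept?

15

The useful subgraph on states {s0, s1, s2, s3, s6} is acyclic, so L(M) is finite; the longest accepting path visits 5 useful states, giving maximum string length 4.
Counting accepting paths from s0 by length: 1 of length 0, 2 of length 1, 4 of length 2, 6 of length 3, 2 of length 4. Total 15.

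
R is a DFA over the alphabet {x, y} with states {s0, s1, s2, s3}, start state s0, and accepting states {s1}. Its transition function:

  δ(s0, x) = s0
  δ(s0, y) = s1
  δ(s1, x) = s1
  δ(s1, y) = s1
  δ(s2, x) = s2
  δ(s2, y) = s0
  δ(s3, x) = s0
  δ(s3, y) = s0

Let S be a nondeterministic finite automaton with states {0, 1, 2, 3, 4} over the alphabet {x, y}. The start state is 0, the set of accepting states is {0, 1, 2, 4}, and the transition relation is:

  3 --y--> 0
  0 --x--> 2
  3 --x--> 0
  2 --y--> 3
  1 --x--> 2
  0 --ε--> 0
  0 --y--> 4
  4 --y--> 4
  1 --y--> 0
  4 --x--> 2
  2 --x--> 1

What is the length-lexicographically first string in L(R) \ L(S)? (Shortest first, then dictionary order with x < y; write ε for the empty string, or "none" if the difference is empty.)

The string xy is accepted by R but not by S.
No shorter string lies in the difference, and xy is the lexicographically first length-2 string in L(R) \ L(S).

xy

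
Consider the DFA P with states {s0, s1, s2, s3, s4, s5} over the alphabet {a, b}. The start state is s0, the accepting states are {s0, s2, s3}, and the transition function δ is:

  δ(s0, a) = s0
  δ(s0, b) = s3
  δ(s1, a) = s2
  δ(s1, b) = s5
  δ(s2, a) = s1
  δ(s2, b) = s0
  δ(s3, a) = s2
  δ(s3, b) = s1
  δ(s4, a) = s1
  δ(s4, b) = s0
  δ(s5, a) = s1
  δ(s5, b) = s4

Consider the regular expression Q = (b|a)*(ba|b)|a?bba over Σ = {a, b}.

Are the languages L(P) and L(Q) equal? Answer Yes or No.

No

The empty string ε is accepted by P but rejected by Q.
So L(P) ≠ L(Q).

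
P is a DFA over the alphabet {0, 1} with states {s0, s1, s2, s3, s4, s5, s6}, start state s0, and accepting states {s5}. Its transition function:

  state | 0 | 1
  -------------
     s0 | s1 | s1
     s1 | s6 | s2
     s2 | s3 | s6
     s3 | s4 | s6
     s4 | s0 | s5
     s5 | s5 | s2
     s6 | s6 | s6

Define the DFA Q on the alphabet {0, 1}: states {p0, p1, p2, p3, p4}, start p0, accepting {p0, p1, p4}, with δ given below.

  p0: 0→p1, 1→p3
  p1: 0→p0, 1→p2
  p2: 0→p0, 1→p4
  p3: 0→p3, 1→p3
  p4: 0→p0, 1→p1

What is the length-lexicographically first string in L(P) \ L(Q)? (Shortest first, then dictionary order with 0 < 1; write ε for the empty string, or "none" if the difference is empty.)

01001

The string 01001 is accepted by P but not by Q.
No shorter string lies in the difference, and 01001 is the lexicographically first length-5 string in L(P) \ L(Q).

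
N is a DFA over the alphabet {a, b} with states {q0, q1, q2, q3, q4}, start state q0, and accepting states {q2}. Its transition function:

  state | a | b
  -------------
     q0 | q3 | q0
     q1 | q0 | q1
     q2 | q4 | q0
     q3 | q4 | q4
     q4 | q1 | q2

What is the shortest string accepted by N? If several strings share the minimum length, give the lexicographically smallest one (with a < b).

aab

A breadth-first search from q0 reaches an accepting state first via the path q0 → q3 → q4 → q2 on input aab.
No string of length < 3 is accepted (BFS exhausts all shorter strings without reaching an accepting state), and aab is the lexicographically least accepting string of length 3.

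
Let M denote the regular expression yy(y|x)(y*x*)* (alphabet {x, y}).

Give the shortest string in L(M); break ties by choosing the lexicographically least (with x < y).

By inspection of the expression, no string of length less than 3 matches, and yyx is the lexicographically first match of length 3.

yyx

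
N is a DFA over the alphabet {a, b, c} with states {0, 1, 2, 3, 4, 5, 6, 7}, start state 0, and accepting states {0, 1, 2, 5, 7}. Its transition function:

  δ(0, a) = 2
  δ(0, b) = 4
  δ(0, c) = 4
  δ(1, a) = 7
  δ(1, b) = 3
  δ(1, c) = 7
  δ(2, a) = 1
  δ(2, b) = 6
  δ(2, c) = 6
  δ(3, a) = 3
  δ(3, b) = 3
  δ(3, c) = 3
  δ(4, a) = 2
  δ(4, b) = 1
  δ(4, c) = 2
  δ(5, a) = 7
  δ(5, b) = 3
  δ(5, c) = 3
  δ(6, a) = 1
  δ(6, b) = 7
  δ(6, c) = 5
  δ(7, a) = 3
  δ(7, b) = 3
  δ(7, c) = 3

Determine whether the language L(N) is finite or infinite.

finite

The useful states (reachable from 0 and able to reach an accepting state) are {0, 1, 2, 4, 5, 6, 7}.
Restricted to these states the transition graph has no cycle, so every accepting path has bounded length and L is finite.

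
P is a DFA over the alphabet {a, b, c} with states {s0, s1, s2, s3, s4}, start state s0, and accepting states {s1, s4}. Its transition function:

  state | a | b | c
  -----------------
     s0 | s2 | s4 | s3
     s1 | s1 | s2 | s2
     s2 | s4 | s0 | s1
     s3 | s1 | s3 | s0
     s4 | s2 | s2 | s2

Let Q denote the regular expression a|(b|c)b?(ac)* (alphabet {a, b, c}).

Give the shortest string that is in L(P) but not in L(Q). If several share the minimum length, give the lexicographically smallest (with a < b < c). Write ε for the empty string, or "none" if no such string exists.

The string aa is accepted by P but not by Q.
No shorter string lies in the difference, and aa is the lexicographically first length-2 string in L(P) \ L(Q).

aa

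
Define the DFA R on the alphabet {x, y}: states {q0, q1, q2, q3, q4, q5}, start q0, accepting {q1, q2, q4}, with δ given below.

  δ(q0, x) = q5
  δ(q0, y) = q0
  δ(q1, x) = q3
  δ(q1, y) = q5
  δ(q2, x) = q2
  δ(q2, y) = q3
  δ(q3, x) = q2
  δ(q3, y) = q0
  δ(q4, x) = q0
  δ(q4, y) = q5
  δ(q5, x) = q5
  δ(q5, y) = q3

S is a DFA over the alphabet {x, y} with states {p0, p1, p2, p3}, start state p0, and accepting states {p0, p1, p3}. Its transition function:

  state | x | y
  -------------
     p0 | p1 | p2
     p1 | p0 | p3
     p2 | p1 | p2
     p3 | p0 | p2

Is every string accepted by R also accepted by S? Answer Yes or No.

Yes

Exploring the product automaton R × S from the start pair (q0, p0), following both machines on each input symbol, reaches 8 state pairs: (q0, p0), (q5, p1), (q0, p2), (q5, p0), (q3, p3), (q3, p2), (q2, p0), (q2, p1).
R accepts in {q1, q2, q4} and S accepts in {p0, p1, p3}. The reachable pairs whose R-component is accepting are (q2, p0), (q2, p1); in each of them the S-component is accepting too, so the product for L(R) \ L(S) (R-component accepting, S-component rejecting) has no reachable accepting pair and the difference is empty.
Hence every string in L(R) is also in L(S).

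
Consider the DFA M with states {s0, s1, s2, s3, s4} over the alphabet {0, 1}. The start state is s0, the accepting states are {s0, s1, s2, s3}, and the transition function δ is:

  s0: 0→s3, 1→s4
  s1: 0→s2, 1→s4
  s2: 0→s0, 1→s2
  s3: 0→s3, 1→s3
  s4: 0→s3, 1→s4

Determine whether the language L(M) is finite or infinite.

State s3 is reachable from the start and can reach an accepting state, and it lies on the cycle s3 → s3.
Traversing that cycle any number of times yields accepted strings of unbounded length, so the language is infinite.

infinite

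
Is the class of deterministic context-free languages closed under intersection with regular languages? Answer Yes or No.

Yes

Run the DPDA and a DFA for the regular language in lock-step (product of the two finite controls, one shared stack, the DFA component advancing only on genuine input moves); the result is still deterministic and accepts when both components accept.
So the deterministic context-free languages are closed under intersection with a regular language.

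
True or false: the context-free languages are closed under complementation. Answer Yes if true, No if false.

No

CFLs are closed under union, so if they were also closed under complement they would be closed under intersection by De Morgan (L₁ ∩ L₂ is the complement of the union of the complements). But {aⁿbⁿcᵐ} ∩ {aᵐbⁿcⁿ} = {aⁿbⁿcⁿ} is not context-free although both operands are.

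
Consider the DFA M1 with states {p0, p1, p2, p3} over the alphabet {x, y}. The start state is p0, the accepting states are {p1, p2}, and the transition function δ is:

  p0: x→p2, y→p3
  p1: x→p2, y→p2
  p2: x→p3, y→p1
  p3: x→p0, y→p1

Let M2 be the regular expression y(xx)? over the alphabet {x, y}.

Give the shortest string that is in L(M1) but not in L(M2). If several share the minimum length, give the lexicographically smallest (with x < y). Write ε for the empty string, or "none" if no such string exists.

x

The string x is accepted by M1 but not by M2.
No shorter string lies in the difference, and x is the lexicographically first length-1 string in L(M1) \ L(M2).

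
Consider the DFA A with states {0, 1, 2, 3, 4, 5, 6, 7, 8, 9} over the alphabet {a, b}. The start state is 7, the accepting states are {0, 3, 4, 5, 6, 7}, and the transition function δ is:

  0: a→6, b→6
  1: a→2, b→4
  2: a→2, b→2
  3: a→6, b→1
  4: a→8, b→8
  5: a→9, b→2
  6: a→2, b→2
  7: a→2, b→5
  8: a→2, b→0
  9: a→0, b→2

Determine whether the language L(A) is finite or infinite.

The useful states (reachable from 7 and able to reach an accepting state) are {0, 5, 6, 7, 9}.
Restricted to these states the transition graph has no cycle, so every accepting path has bounded length and L is finite.

finite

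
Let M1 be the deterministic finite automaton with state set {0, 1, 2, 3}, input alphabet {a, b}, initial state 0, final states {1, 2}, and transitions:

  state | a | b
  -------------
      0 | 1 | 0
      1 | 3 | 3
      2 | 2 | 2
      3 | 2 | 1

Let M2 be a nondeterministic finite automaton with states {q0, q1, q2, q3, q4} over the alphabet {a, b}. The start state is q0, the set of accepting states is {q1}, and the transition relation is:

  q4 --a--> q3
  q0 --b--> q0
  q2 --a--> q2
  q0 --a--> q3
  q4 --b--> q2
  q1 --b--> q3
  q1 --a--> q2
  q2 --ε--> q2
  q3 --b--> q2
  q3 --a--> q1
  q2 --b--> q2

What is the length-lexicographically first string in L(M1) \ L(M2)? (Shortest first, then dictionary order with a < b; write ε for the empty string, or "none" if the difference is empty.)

The string a is accepted by M1 but not by M2.
No shorter string lies in the difference, and a is the lexicographically first length-1 string in L(M1) \ L(M2).

a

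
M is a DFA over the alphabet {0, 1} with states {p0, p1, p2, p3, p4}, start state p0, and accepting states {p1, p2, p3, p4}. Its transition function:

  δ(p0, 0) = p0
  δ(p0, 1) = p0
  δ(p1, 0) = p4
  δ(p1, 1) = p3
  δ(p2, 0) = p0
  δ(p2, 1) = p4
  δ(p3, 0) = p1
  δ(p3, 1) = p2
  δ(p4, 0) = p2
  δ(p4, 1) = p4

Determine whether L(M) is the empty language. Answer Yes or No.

The states reachable from the start state are {p0}.
None of the accepting states {p1, p2, p3, p4} is reachable, so no string is accepted and L(M) = ∅.

Yes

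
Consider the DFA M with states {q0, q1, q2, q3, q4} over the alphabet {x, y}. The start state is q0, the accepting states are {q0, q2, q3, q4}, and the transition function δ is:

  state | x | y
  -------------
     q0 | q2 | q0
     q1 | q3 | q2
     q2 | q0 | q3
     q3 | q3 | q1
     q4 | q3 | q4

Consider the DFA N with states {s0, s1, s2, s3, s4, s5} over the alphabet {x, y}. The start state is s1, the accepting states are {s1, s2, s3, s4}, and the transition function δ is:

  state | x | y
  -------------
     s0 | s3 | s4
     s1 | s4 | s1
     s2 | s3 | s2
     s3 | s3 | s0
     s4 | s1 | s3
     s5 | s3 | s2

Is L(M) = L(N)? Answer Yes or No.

Yes

Exploring the product automaton M × N from the start pair (q0, s1), following both machines on each input symbol, reaches 4 state pairs: (q0, s1), (q2, s4), (q3, s3), (q1, s0).
M accepts in {q0, q2, q3, q4} and N accepts in {s1, s2, s3, s4}. In every reachable pair the two components are either both accepting — (q0, s1), (q2, s4), (q3, s3) — or both non-accepting, so no string is accepted by exactly one of the machines: L(M) \ L(N) and L(N) \ L(M) are both empty.
Hence every string is accepted by M iff it is accepted by N, and the two languages coincide.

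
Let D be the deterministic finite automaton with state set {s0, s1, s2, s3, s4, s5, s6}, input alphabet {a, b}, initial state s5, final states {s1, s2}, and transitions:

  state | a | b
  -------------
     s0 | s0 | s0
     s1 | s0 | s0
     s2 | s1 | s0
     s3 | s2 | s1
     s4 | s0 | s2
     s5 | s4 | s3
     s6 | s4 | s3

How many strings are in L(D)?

5

The useful subgraph on states {s1, s2, s3, s4, s5} is acyclic, so L(D) is finite; the longest accepting path visits 4 useful states, giving maximum string length 3.
Counting accepting paths from s5 by length: 3 of length 2, 2 of length 3. Total 5.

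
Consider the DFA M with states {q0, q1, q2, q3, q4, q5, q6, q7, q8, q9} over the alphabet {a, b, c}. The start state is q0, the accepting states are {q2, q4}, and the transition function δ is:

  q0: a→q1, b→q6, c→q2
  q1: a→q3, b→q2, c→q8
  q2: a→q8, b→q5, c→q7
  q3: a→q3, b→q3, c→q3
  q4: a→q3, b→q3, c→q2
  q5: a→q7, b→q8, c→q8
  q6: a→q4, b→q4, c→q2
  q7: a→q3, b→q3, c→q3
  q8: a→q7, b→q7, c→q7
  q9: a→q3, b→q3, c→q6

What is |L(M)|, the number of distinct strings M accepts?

7

The useful subgraph on states {q0, q1, q2, q4, q6} is acyclic, so L(M) is finite; the longest accepting path visits 4 useful states, giving maximum string length 3.
Counting accepting paths from q0 by length: 1 of length 1, 4 of length 2, 2 of length 3. Total 7.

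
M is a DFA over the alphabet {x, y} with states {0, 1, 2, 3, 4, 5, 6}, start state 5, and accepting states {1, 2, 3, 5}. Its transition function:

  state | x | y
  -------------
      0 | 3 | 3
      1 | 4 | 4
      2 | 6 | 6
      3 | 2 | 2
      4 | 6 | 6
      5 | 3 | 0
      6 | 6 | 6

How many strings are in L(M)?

10

The useful subgraph on states {0, 2, 3, 5} is acyclic, so L(M) is finite; the longest accepting path visits 4 useful states, giving maximum string length 3.
Counting accepting paths from 5 by length: 1 of length 0, 1 of length 1, 4 of length 2, 4 of length 3. Total 10.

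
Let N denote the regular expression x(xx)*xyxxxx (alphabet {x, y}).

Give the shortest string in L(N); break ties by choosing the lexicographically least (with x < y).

xxyxxxx

By inspection of the expression, no string of length less than 7 matches, and xxyxxxx is the lexicographically first match of length 7.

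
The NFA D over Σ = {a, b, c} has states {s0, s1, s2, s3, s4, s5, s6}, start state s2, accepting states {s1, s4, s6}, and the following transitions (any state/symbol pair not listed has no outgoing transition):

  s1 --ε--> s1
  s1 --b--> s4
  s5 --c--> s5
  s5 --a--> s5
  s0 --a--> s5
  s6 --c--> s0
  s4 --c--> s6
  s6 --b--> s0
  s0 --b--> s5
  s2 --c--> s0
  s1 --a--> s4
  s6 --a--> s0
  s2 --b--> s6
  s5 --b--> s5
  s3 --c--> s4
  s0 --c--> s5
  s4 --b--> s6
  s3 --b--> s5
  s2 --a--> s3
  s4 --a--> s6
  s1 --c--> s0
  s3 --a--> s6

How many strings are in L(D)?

6

The useful subgraph on states {s2, s3, s4, s6} is acyclic, so L(D) is finite; the longest accepting path visits 4 useful states, giving maximum string length 3.
Counting accepting paths from s2 by length: 1 of length 1, 2 of length 2, 3 of length 3. Total 6.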